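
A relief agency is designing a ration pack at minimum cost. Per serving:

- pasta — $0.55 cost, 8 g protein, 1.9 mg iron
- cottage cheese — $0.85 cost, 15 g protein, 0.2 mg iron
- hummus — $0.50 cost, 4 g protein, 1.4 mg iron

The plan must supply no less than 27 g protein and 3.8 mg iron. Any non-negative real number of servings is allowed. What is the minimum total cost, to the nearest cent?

$1.72

pasta only: max(27/8, 3.8/1.9) = 3.375 servings → $1.86.
cottage cheese only: max(27/15, 3.8/0.2) = 19 servings → $16.15.
hummus only: max(27/4, 3.8/1.4) = 6.75 servings → $3.38.
pasta + cottage cheese with both tight: 1.918 servings and 0.777 servings → $1.72.
pasta + hummus: intersection lies outside the first quadrant.
cottage cheese + hummus with both tight: 1.119 servings and 2.554 servings → $2.23.
So the least-cost plan costs $1.72.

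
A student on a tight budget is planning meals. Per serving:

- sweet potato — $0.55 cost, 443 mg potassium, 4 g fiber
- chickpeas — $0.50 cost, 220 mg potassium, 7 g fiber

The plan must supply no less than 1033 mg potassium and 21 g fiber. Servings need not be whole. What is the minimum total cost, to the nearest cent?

Check every corner: each single food scaled to meet both minima, and each pair solved so both constraints bind.
sweet potato only: max(1033/443, 21/4) = 5.25 servings → $2.89.
chickpeas only: max(1033/220, 21/7) = 4.695 servings → $2.35.
sweet potato + chickpeas with both tight: 1.176 servings and 2.328 servings → $1.81.
Cheapest feasible corner: $1.81.

$1.81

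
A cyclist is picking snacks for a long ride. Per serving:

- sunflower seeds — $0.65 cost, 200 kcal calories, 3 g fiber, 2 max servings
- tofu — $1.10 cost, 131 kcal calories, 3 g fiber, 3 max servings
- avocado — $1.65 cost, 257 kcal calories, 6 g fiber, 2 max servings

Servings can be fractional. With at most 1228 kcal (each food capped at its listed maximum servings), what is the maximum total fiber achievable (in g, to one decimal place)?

25.8 g

Fiber per kcal: avocado 0.02335, tofu 0.0229, sunflower seeds 0.015.
Take 2 servings of avocado: uses 514 kcal, +12.0 g fiber (running total 12.0 g).
Take 3 servings of tofu: uses 393 kcal, +9.0 g fiber (running total 21.0 g).
Take 1.605 servings of sunflower seeds: uses 321 kcal, +4.8 g fiber (running total 25.8 g).
Filling greedily by fiber-per-kcal is optimal for one linear limit, giving 25.8 g.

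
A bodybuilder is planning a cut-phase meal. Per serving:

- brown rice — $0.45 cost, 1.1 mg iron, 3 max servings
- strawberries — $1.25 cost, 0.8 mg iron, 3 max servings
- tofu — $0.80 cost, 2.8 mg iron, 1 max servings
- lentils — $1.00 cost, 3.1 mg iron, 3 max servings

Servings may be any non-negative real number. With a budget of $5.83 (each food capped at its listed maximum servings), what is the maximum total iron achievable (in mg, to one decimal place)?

15.8 mg

Iron per dollar: tofu 3.5, lentils 3.1, brown rice 2.444, strawberries 0.64.
Take 1 serving of tofu: spends $0.80, +2.8 mg iron (running total 2.8 mg).
Take 3 servings of lentils: spends $3.00, +9.3 mg iron (running total 12.1 mg).
Take 3 servings of brown rice: spends $1.35, +3.3 mg iron (running total 15.4 mg).
Take 0.544 servings of strawberries: spends $0.68, +0.4 mg iron (running total 15.8 mg).
Greedy by best ratio exhausts the cost allowance optimally: 15.8 mg.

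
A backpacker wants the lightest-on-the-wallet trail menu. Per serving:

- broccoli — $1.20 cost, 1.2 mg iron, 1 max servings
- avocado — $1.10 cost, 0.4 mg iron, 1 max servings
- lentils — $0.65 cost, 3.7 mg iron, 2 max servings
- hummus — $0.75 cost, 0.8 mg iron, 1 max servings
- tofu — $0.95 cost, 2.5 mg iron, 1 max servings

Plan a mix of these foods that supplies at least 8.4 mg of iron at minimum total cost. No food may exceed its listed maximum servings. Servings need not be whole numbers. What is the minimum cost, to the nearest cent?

$1.68

Cost per mg of iron: lentils $0.1757, tofu $0.3800, hummus $0.9375, broccoli $1.0000, avocado $2.7500.
Take 2 servings of lentils: +7.4 mg iron for $1.30 (total $1.30, still need 1.0 mg).
Take 0.4 servings of tofu: +1.0 mg iron for $0.38 (total $1.68, still need 0.0 mg).
Filling from the cheapest source first is optimal under one linear minimum: $1.68.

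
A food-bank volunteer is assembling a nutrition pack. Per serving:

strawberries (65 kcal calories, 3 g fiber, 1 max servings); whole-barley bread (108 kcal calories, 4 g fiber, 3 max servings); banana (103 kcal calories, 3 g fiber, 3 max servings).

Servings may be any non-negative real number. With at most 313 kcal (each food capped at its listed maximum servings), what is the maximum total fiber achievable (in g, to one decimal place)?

12.2 g

Fiber per kcal: strawberries 0.04615, whole-barley bread 0.03704, banana 0.02913.
Take 1 serving of strawberries: uses 65 kcal, +3.0 g fiber (running total 3.0 g).
Take 2.296 servings of whole-barley bread: uses 248 kcal, +9.2 g fiber (running total 12.2 g).
Filling greedily by fiber-per-kcal is optimal for one linear limit, giving 12.2 g.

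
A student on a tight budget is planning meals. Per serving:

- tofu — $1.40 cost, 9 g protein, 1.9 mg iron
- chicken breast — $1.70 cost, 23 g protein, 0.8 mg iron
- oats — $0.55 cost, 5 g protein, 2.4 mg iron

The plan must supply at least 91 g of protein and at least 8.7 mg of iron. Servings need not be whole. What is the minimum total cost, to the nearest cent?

An LP optimum is at a vertex; with two nutrient constraints at most two foods are used. Check each candidate.
tofu only: max(91/9, 8.7/1.9) = 10.11 servings → $14.16.
chicken breast only: max(91/23, 8.7/0.8) = 10.88 servings → $18.49.
oats only: max(91/5, 8.7/2.4) = 18.2 servings → $10.01.
tofu + chicken breast with both tight: 3.488 servings and 2.592 servings → $9.29.
tofu + oats: the both-tight solution has a negative serving — not a feasible corner.
chicken breast + oats with both tight: 3.416 servings and 2.486 servings → $7.17.
So the least-cost plan costs $7.17.

$7.17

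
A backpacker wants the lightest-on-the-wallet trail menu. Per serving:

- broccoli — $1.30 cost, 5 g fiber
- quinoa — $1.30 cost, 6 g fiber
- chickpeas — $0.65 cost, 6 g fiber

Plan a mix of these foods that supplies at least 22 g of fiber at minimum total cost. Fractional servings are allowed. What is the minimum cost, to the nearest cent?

$2.38

Cost per g of fiber: chickpeas $0.1083, quinoa $0.2167, broccoli $0.2600.
With no serving limits, use only chickpeas: 22 g / 6 g = 3.667 servings × $0.65 = $2.38.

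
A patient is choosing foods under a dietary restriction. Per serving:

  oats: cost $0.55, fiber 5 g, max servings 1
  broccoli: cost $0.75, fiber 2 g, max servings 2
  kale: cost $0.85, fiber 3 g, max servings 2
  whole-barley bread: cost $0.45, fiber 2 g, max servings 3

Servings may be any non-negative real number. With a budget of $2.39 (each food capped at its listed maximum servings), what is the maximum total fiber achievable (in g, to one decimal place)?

Fiber per dollar: oats 9.091, whole-barley bread 4.444, kale 3.529, broccoli 2.667.
Take 1 serving of oats: spends $0.55, +5.0 g fiber (running total 5.0 g).
Take 3 servings of whole-barley bread: spends $1.35, +6.0 g fiber (running total 11.0 g).
Take 0.5765 servings of kale: spends $0.49, +1.7 g fiber (running total 12.7 g).
Greedy by best ratio exhausts the cost allowance optimally: 12.7 g.

12.7 g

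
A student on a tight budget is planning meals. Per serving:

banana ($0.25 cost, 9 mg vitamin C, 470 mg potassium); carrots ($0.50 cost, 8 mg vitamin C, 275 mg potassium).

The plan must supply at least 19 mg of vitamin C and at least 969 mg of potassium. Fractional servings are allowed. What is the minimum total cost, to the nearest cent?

A basic optimal solution has at most two foods positive. Try each food alone and each pair with both targets met exactly.
banana only: max(19/9, 969/470) = 2.111 servings → $0.53.
carrots only: max(19/8, 969/275) = 3.524 servings → $1.76.
banana + carrots with both tight: 1.967 servings and 0.1626 servings → $0.57.
The minimum over all feasible corners is $0.53.

$0.53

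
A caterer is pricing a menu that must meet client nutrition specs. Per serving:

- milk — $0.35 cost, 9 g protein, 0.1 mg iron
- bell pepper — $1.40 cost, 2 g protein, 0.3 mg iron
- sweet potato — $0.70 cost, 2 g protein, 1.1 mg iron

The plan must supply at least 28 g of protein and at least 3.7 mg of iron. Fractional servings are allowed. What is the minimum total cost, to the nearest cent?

Check every corner: each single food scaled to meet both minima, and each pair solved so both constraints bind.
milk only: max(28/9, 3.7/0.1) = 37 servings → $12.95.
bell pepper only: max(28/2, 3.7/0.3) = 14 servings → $19.60.
sweet potato only: max(28/2, 3.7/1.1) = 14 servings → $9.80.
milk + bell pepper with both tight: 0.4 servings and 12.2 servings → $17.22.
milk + sweet potato with both tight: 2.412 servings and 3.144 servings → $3.05.
bell pepper + sweet potato: the both-tight solution has a negative serving — not a feasible corner.
So the least-cost plan costs $3.05.

$3.05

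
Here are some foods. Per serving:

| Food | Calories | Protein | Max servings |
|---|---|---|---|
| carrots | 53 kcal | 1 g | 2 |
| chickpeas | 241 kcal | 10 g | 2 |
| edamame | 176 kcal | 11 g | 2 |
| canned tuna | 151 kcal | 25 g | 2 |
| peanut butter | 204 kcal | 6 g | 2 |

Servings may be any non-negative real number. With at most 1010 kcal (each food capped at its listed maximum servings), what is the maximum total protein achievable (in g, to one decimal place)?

86.8 g

Protein per kcal: canned tuna 0.1656, edamame 0.0625, chickpeas 0.04149, peanut butter 0.02941, carrots 0.01887.
Take 2 servings of canned tuna: uses 302 kcal, +50.0 g protein (running total 50.0 g).
Take 2 servings of edamame: uses 352 kcal, +22.0 g protein (running total 72.0 g).
Take 1.477 servings of chickpeas: uses 356 kcal, +14.8 g protein (running total 86.8 g).
Filling greedily by protein-per-kcal is optimal for one linear limit, giving 86.8 g.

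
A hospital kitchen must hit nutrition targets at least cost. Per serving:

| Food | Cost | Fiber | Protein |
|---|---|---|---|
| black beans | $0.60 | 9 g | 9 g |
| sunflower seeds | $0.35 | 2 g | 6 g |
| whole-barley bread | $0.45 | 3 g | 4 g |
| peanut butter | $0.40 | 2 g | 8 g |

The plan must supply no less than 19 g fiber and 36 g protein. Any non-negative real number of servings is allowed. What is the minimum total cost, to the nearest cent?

With two linear requirements the optimum uses one or two foods; enumerate the corners.
black beans only: max(19/9, 36/9) = 4 servings → $2.40.
sunflower seeds only: max(19/2, 36/6) = 9.5 servings → $3.33.
whole-barley bread only: max(19/3, 36/4) = 9 servings → $4.05.
peanut butter only: max(19/2, 36/8) = 9.5 servings → $3.80.
black beans + sunflower seeds with both tight: 1.167 servings and 4.25 servings → $2.19.
black beans + whole-barley bread: intersection lies outside the first quadrant.
black beans + peanut butter with both tight: 1.481 servings and 2.833 servings → $2.02.
sunflower seeds + whole-barley bread with both tight: 3.2 servings and 4.2 servings → $3.01.
sunflower seeds + peanut butter with both targets exact would need a negative amount; discard.
whole-barley bread + peanut butter with both tight: 5 servings and 2 servings → $3.05.
So the least-cost plan costs $2.02.

$2.02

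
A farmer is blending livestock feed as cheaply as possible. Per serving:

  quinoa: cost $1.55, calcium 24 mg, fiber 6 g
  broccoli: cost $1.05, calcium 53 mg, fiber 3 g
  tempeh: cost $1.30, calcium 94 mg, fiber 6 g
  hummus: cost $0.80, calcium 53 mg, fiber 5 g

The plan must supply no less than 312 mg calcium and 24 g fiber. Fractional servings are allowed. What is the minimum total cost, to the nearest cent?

$4.48

A basic optimal solution has at most two foods positive. Try each food alone and each pair with both targets met exactly.
quinoa only: max(312/24, 24/6) = 13 servings → $20.15.
broccoli only: max(312/53, 24/3) = 8 servings → $8.40.
tempeh only: max(312/94, 24/6) = 4 servings → $5.20.
hummus only: max(312/53, 24/5) = 5.887 servings → $4.71.
quinoa + broccoli with both tight: 1.366 servings and 5.268 servings → $7.65.
quinoa + tempeh with both tight: 0.9143 servings and 3.086 servings → $5.43.
quinoa + hummus: intersection lies outside the first quadrant.
broccoli + tempeh: the both-tight solution has a negative serving — not a feasible corner.
broccoli + hummus with both tight: 2.717 servings and 3.17 servings → $5.39.
tempeh + hummus with both tight: 1.895 servings and 2.526 servings → $4.48.
The minimum over all feasible corners is $4.48.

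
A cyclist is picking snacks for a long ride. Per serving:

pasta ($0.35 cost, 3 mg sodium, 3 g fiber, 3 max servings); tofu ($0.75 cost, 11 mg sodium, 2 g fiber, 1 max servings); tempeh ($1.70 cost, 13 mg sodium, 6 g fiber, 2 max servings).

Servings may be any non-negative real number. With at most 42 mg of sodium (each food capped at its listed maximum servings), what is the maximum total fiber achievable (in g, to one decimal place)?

Fiber per mg sodium: pasta 1, tempeh 0.4615, tofu 0.1818.
Take 3 servings of pasta: uses 9 mg sodium, +9.0 g fiber (running total 9.0 g).
Take 2 servings of tempeh: uses 26 mg sodium, +12.0 g fiber (running total 21.0 g).
Take 0.6364 servings of tofu: uses 7 mg sodium, +1.3 g fiber (running total 22.3 g).
Filling greedily by fiber-per-mg sodium is optimal for one linear limit, giving 22.3 g.

22.3 g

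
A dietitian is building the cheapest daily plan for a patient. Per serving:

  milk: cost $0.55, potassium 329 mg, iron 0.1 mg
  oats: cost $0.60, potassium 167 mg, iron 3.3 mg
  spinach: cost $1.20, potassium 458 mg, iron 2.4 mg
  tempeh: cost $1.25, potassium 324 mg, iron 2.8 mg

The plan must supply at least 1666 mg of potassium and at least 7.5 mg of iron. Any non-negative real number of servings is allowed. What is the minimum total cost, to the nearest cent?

$3.48

Compare the cost at each extreme point of the feasible region.
milk only: max(1666/329, 7.5/0.1) = 75 servings → $41.25.
oats only: max(1666/167, 7.5/3.3) = 9.976 servings → $5.99.
spinach only: max(1666/458, 7.5/2.4) = 3.638 servings → $4.37.
tempeh only: max(1666/324, 7.5/2.8) = 5.142 servings → $6.43.
milk + oats with both tight: 3.971 servings and 2.152 servings → $3.48.
milk + spinach with both tight: 0.7575 servings and 3.093 servings → $4.13.
milk + tempeh with both tight: 2.514 servings and 2.589 servings → $4.62.
oats + spinach with both targets exact would need a negative amount; discard.
oats + tempeh: intersection lies outside the first quadrant.
spinach + tempeh: intersection lies outside the first quadrant.
The minimum over all feasible corners is $3.48.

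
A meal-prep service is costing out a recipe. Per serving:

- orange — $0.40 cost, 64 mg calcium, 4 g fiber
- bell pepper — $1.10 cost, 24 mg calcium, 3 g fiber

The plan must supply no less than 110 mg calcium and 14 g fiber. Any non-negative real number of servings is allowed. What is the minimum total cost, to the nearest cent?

$1.40

orange only: max(110/64, 14/4) = 3.5 servings → $1.40.
bell pepper only: max(110/24, 14/3) = 4.667 servings → $5.13.
orange + bell pepper: intersection lies outside the first quadrant.
So the least-cost plan costs $1.40.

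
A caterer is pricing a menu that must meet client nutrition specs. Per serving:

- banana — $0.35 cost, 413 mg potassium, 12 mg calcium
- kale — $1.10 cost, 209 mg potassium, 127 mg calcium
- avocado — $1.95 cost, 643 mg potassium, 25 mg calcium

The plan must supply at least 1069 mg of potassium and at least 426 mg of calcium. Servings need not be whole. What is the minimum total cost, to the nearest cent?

An LP optimum is at a vertex; with two nutrient constraints at most two foods are used. Check each candidate.
banana only: max(1069/413, 426/12) = 35.5 servings → $12.43.
kale only: max(1069/209, 426/127) = 5.115 servings → $5.63.
avocado only: max(1069/643, 426/25) = 17.04 servings → $33.23.
banana + kale with both tight: 0.9356 servings and 3.266 servings → $3.92.
banana + avocado: intersection lies outside the first quadrant.
kale + avocado with both tight: 3.234 servings and 0.6113 servings → $4.75.
So the least-cost plan costs $3.92.

$3.92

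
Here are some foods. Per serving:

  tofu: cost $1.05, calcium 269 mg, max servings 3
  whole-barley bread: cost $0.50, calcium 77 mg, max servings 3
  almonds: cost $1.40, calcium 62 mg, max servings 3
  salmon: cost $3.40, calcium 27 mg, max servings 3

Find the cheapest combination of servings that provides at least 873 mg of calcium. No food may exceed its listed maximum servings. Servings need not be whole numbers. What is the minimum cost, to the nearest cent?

Cost per mg of calcium: tofu $0.0039, whole-barley bread $0.0065, almonds $0.0226, salmon $0.1259.
Take 3 servings of tofu: +807.0 mg calcium for $3.15 (total $3.15, still need 66.0 mg).
Take 0.8571 servings of whole-barley bread: +66.0 mg calcium for $0.43 (total $3.58, still need 0.0 mg).
Greedy by cheapest-per-mg is optimal for a single linear constraint, so the minimum cost is $3.58.

$3.58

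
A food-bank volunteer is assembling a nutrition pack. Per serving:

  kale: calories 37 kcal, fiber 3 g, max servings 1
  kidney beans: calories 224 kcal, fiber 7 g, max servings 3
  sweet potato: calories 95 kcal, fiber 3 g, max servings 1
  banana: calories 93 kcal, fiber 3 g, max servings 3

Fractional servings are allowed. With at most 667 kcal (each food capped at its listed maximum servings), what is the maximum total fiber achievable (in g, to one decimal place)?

Fiber per kcal: kale 0.08108, banana 0.03226, sweet potato 0.03158, kidney beans 0.03125.
Take 1 serving of kale: uses 37 kcal, +3.0 g fiber (running total 3.0 g).
Take 3 servings of banana: uses 279 kcal, +9.0 g fiber (running total 12.0 g).
Take 1 serving of sweet potato: uses 95 kcal, +3.0 g fiber (running total 15.0 g).
Take 1.143 servings of kidney beans: uses 256 kcal, +8.0 g fiber (running total 23.0 g).
Greedy by best ratio exhausts the calories allowance optimally: 23.0 g.

23.0 g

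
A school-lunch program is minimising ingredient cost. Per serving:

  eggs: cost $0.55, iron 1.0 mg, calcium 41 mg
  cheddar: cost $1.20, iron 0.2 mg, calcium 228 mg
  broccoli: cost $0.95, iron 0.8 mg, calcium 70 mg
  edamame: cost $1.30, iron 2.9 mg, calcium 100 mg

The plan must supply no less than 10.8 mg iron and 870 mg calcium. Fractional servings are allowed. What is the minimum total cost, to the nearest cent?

Check every corner: each single food scaled to meet both minima, and each pair solved so both constraints bind.
eggs only: max(10.8/1.0, 870/41) = 21.22 servings → $11.67.
cheddar only: max(10.8/0.2, 870/228) = 54 servings → $64.80.
broccoli only: max(10.8/0.8, 870/70) = 13.5 servings → $12.82.
edamame only: max(10.8/2.9, 870/100) = 8.7 servings → $11.31.
eggs + cheddar with both tight: 10.41 servings and 1.944 servings → $8.06.
eggs + broccoli with both tight: 1.613 servings and 11.48 servings → $11.80.
eggs + edamame with both targets exact would need a negative amount; discard.
cheddar + broccoli: the both-tight solution has a negative serving — not a feasible corner.
cheddar + edamame with both tight: 2.25 servings and 3.569 servings → $7.34.
broccoli + edamame with both tight: 11.73 servings and 0.4878 servings → $11.78.
So the least-cost plan costs $7.34.

$7.34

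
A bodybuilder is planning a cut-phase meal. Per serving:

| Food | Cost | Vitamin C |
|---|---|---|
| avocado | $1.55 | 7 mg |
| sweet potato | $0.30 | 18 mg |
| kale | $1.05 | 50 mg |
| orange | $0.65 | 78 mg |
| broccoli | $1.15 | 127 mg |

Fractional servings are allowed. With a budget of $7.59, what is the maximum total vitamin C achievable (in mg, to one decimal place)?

910.8 mg

Vitamin C per dollar: orange 120, broccoli 110.4, sweet potato 60, kale 47.62, avocado 4.516.
With no serving limits, spend the whole cost allowance on orange: $7.59 / $0.65 × 78 mg = 910.8 mg.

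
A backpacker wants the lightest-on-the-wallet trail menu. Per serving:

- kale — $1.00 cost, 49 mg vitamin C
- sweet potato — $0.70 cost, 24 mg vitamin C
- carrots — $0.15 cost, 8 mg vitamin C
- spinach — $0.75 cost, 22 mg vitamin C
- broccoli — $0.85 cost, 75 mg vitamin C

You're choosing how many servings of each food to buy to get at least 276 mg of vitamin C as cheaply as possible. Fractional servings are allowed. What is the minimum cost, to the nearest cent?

Cost per mg of vitamin C: broccoli $0.0113, carrots $0.0187, kale $0.0204, sweet potato $0.0292, spinach $0.0341.
With no serving limits, use only broccoli: 276 mg / 75 mg = 3.68 servings × $0.85 = $3.13.

$3.13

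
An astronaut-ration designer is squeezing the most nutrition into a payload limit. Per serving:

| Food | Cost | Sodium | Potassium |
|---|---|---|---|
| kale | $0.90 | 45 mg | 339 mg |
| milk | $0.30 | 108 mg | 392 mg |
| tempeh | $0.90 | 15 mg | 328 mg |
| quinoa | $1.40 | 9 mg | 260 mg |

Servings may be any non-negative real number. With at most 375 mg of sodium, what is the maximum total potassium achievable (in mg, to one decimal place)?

10833.3 mg

Potassium per mg sodium: quinoa 28.89, tempeh 21.87, kale 7.533, milk 3.63.
With no serving limits, spend the whole sodium allowance on quinoa: 375 mg / 9 mg × 260 mg = 10833.3 mg.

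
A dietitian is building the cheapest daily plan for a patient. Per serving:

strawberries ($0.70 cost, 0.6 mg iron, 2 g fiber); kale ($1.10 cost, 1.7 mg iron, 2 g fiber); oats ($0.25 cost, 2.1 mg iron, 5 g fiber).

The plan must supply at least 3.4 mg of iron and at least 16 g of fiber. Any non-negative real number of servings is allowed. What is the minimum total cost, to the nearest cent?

$0.80

strawberries only: max(3.4/0.6, 16/2) = 8 servings → $5.60.
kale only: max(3.4/1.7, 16/2) = 8 servings → $8.80.
oats only: max(3.4/2.1, 16/5) = 3.2 servings → $0.80.
strawberries + kale with both targets exact would need a negative amount; discard.
strawberries + oats with both targets exact would need a negative amount; discard.
kale + oats: the both-tight solution has a negative serving — not a feasible corner.
Cheapest feasible corner: $0.80.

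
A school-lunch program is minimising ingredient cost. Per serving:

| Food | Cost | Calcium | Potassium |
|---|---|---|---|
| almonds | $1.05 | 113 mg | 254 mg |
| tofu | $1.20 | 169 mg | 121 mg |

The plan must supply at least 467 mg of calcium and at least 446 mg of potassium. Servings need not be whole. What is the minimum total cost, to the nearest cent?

A basic optimal solution has at most two foods positive. Try each food alone and each pair with both targets met exactly.
almonds only: max(467/113, 446/254) = 4.133 servings → $4.34.
tofu only: max(467/169, 446/121) = 3.686 servings → $4.42.
almonds + tofu with both tight: 0.645 servings and 2.332 servings → $3.48.
Cheapest feasible corner: $3.48.

$3.48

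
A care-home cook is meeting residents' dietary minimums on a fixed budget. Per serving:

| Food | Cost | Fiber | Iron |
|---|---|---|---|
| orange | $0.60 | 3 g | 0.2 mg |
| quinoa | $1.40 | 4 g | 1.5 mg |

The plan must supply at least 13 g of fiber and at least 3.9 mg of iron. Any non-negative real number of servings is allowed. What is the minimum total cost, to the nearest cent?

Minimising a linear cost over {fiber ≥ 13, iron ≥ 3.9, servings ≥ 0} — the optimum is at a vertex, using one or two foods.
orange only: max(13/3, 3.9/0.2) = 19.5 servings → $11.70.
quinoa only: max(13/4, 3.9/1.5) = 3.25 servings → $4.55.
orange + quinoa with both tight: 1.054 servings and 2.459 servings → $4.08.
Cheapest feasible corner: $4.08.

$4.08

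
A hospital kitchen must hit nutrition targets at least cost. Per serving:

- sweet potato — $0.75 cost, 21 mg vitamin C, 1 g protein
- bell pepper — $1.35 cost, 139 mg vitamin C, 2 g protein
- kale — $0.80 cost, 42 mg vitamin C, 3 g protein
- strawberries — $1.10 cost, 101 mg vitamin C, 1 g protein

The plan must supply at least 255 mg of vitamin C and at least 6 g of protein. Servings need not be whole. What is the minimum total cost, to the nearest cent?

This is a tiny linear program; its minimum lies at a vertex of the feasible set. List the vertices and price them.
sweet potato only: max(255/21, 6/1) = 12.14 servings → $9.11.
bell pepper only: max(255/139, 6/2) = 3 servings → $4.05.
kale only: max(255/42, 6/3) = 6.071 servings → $4.86.
strawberries only: max(255/101, 6/1) = 6 servings → $6.60.
sweet potato + bell pepper with both tight: 3.34 servings and 1.33 servings → $4.30.
sweet potato + kale: intersection lies outside the first quadrant.
sweet potato + strawberries with both tight: 4.388 servings and 1.613 servings → $5.06.
bell pepper + kale with both tight: 1.541 servings and 0.973 servings → $2.86.
bell pepper + strawberries: intersection lies outside the first quadrant.
kale + strawberries with both tight: 1.345 servings and 1.966 servings → $3.24.
The minimum over all feasible corners is $2.86.

$2.86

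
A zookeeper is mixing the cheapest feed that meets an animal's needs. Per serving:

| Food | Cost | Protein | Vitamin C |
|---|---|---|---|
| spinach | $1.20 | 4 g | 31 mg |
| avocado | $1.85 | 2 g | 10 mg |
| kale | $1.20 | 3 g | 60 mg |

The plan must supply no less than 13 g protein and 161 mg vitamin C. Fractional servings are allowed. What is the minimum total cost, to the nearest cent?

The cheapest plan sits at a corner of the feasible region — with two constraints it uses at most two foods.
spinach only: max(13/4, 161/31) = 5.194 servings → $6.23.
avocado only: max(13/2, 161/10) = 16.1 servings → $29.79.
kale only: max(13/3, 161/60) = 4.333 servings → $5.20.
spinach + avocado: intersection lies outside the first quadrant.
spinach + kale with both tight: 2.02 servings and 1.639 servings → $4.39.
avocado + kale with both tight: 3.3 servings and 2.133 servings → $8.66.
Cheapest feasible corner: $4.39.

$4.39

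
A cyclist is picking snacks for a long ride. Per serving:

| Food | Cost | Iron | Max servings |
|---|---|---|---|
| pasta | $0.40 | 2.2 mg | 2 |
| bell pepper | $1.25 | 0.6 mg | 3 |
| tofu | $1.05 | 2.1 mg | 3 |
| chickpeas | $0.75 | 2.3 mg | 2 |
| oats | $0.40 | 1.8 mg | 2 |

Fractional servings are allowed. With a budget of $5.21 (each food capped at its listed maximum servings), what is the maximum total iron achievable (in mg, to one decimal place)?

16.8 mg

Iron per dollar: pasta 5.5, oats 4.5, chickpeas 3.067, tofu 2, bell pepper 0.48.
Take 2 servings of pasta: spends $0.80, +4.4 mg iron (running total 4.4 mg).
Take 2 servings of oats: spends $0.80, +3.6 mg iron (running total 8.0 mg).
Take 2 servings of chickpeas: spends $1.50, +4.6 mg iron (running total 12.6 mg).
Take 2.01 servings of tofu: spends $2.11, +4.2 mg iron (running total 16.8 mg).
Greedy by best ratio exhausts the cost allowance optimally: 16.8 mg.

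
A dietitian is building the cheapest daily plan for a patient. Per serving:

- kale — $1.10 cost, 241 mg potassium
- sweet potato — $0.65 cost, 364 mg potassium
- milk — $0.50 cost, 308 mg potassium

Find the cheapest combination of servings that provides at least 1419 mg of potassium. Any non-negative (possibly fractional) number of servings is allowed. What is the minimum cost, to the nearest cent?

$2.30

Cost per mg of potassium: milk $0.0016, sweet potato $0.0018, kale $0.0046.
With no serving limits, use only milk: 1419 mg / 308 mg = 4.607 servings × $0.50 = $2.30.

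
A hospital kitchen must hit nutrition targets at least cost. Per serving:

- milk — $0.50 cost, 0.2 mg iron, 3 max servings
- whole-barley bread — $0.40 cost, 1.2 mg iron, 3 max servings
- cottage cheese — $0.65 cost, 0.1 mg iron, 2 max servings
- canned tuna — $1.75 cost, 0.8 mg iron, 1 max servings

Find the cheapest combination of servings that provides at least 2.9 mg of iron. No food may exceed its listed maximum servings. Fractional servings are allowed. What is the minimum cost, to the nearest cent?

$0.97

Cost per mg of iron: whole-barley bread $0.3333, canned tuna $2.1875, milk $2.5000, cottage cheese $6.5000.
Take 2.417 servings of whole-barley bread: +2.9 mg iron for $0.97 (total $0.97, still need 0.0 mg).
Filling from the cheapest source first is optimal under one linear minimum: $0.97.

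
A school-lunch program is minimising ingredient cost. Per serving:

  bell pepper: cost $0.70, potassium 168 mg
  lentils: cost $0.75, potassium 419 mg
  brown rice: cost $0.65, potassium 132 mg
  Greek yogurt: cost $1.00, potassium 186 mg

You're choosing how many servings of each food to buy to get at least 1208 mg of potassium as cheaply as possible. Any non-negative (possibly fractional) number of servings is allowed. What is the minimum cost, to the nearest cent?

Cost per mg of potassium: lentils $0.0018, bell pepper $0.0042, brown rice $0.0049, Greek yogurt $0.0054.
With no serving limits, use only lentils: 1208 mg / 419 mg = 2.883 servings × $0.75 = $2.16.

$2.16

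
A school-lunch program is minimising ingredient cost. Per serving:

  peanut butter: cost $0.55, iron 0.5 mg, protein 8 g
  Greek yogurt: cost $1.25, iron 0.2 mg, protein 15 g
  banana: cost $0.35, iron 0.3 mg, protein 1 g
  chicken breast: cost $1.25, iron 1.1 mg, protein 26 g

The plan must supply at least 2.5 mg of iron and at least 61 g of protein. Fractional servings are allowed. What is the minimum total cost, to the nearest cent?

Compare the cost at each extreme point of the feasible region.
peanut butter only: max(2.5/0.5, 61/8) = 7.625 servings → $4.19.
Greek yogurt only: max(2.5/0.2, 61/15) = 12.5 servings → $15.62.
banana only: max(2.5/0.3, 61/1) = 61 servings → $21.35.
chicken breast only: max(2.5/1.1, 61/26) = 2.346 servings → $2.93.
peanut butter + Greek yogurt with both tight: 4.288 servings and 1.78 servings → $4.58.
peanut butter + banana: intersection lies outside the first quadrant.
peanut butter + chicken breast: the both-tight solution has a negative serving — not a feasible corner.
Greek yogurt + banana with both tight: 3.674 servings and 5.884 servings → $6.65.
Greek yogurt + chicken breast with both tight: 0.1858 servings and 2.239 servings → $3.03.
banana + chicken breast with both targets exact would need a negative amount; discard.
The minimum over all feasible corners is $2.93.

$2.93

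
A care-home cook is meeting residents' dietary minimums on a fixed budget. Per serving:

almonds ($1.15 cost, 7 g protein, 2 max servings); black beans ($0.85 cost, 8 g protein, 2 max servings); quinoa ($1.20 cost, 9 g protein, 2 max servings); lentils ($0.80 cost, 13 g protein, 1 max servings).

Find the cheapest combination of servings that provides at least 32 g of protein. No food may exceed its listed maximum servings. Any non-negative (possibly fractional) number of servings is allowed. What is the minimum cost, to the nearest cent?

Cost per g of protein: lentils $0.0615, black beans $0.1062, quinoa $0.1333, almonds $0.1643.
Take 1 serving of lentils: +13.0 g protein for $0.80 (total $0.80, still need 19.0 g).
Take 2 servings of black beans: +16.0 g protein for $1.70 (total $2.50, still need 3.0 g).
Take 0.3333 servings of quinoa: +3.0 g protein for $0.40 (total $2.90, still need 0.0 g).
Filling from the cheapest source first is optimal under one linear minimum: $2.90.

$2.90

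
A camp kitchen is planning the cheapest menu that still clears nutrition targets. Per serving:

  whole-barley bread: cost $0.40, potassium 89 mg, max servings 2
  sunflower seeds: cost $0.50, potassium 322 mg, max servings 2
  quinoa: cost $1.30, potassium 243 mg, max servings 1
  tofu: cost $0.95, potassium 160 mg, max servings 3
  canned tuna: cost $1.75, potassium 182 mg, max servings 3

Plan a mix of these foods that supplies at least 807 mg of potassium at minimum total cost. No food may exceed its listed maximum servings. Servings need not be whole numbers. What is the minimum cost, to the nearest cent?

$1.73

Cost per mg of potassium: sunflower seeds $0.0016, whole-barley bread $0.0045, quinoa $0.0053, tofu $0.0059, canned tuna $0.0096.
Take 2 servings of sunflower seeds: +644.0 mg potassium for $1.00 (total $1.00, still need 163.0 mg).
Take 1.831 servings of whole-barley bread: +163.0 mg potassium for $0.73 (total $1.73, still need 0.0 mg).
Filling from the cheapest source first is optimal under one linear minimum: $1.73.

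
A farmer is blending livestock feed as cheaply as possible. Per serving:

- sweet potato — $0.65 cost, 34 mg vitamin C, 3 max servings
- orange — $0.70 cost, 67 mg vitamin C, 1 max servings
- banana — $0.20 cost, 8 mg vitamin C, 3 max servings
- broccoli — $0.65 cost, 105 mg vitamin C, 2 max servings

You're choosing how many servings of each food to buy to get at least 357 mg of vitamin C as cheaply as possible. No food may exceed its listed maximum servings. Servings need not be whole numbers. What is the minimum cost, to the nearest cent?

$3.53

Cost per mg of vitamin C: broccoli $0.0062, orange $0.0104, sweet potato $0.0191, banana $0.0250.
Take 2 servings of broccoli: +210.0 mg vitamin C for $1.30 (total $1.30, still need 147.0 mg).
Take 1 serving of orange: +67.0 mg vitamin C for $0.70 (total $2.00, still need 80.0 mg).
Take 2.353 servings of sweet potato: +80.0 mg vitamin C for $1.53 (total $3.53, still need 0.0 mg).
Filling from the cheapest source first is optimal under one linear minimum: $3.53.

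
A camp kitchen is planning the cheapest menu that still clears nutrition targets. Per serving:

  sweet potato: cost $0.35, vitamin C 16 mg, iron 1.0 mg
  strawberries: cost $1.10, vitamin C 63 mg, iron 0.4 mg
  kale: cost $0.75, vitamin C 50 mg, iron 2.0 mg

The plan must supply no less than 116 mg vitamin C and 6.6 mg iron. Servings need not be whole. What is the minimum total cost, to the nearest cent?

Check every corner: each single food scaled to meet both minima, and each pair solved so both constraints bind.
sweet potato only: max(116/16, 6.6/1.0) = 7.25 servings → $2.54.
strawberries only: max(116/63, 6.6/0.4) = 16.5 servings → $18.15.
kale only: max(116/50, 6.6/2.0) = 3.3 servings → $2.48.
sweet potato + strawberries with both tight: 6.527 servings and 0.1837 servings → $2.49.
sweet potato + kale with both tight: 5.444 servings and 0.5778 servings → $2.34.
strawberries + kale: the both-tight solution has a negative serving — not a feasible corner.
Cheapest feasible corner: $2.34.

$2.34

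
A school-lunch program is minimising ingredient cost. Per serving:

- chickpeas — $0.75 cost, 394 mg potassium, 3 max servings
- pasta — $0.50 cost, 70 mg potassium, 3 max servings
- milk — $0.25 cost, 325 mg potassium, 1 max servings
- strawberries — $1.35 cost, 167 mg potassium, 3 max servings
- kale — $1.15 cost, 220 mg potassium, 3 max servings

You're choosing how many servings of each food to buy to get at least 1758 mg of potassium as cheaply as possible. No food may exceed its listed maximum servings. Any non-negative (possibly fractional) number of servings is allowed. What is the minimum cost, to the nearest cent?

Cost per mg of potassium: milk $0.0008, chickpeas $0.0019, kale $0.0052, pasta $0.0071, strawberries $0.0081.
Take 1 serving of milk: +325.0 mg potassium for $0.25 (total $0.25, still need 1433.0 mg).
Take 3 servings of chickpeas: +1182.0 mg potassium for $2.25 (total $2.50, still need 251.0 mg).
Take 1.141 servings of kale: +251.0 mg potassium for $1.31 (total $3.81, still need 0.0 mg).
Greedy by cheapest-per-mg is optimal for a single linear constraint, so the minimum cost is $3.81.

$3.81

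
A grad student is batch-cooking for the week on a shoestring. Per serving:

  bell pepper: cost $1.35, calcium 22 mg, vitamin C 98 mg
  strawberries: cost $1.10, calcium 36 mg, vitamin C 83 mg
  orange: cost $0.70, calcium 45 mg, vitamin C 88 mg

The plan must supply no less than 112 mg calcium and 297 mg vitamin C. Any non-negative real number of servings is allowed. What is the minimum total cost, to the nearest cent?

$2.36

At the optimum either one food covers both requirements or two foods hit both targets exactly; no other combination can be cheaper.
bell pepper only: max(112/22, 297/98) = 5.091 servings → $6.87.
strawberries only: max(112/36, 297/83) = 3.578 servings → $3.94.
orange only: max(112/45, 297/88) = 3.375 servings → $2.36.
bell pepper + strawberries with both tight: 0.8202 servings and 2.61 servings → $3.98.
bell pepper + orange with both tight: 1.418 servings and 1.795 servings → $3.17.
strawberries + orange: intersection lies outside the first quadrant.
Cheapest feasible corner: $2.36.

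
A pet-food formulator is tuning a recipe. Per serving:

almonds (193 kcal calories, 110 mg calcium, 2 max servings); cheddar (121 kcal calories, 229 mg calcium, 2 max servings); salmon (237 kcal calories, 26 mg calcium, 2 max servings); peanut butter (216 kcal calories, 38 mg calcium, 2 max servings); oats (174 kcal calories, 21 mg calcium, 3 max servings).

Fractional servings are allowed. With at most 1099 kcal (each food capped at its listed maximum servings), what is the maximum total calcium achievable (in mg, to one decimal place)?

758.7 mg

Calcium per kcal: cheddar 1.893, almonds 0.5699, peanut butter 0.1759, oats 0.1207, salmon 0.1097.
Take 2 servings of cheddar: uses 242 kcal, +458.0 mg calcium (running total 458.0 mg).
Take 2 servings of almonds: uses 386 kcal, +220.0 mg calcium (running total 678.0 mg).
Take 2 servings of peanut butter: uses 432 kcal, +76.0 mg calcium (running total 754.0 mg).
Take 0.2241 servings of oats: uses 39 kcal, +4.7 mg calcium (running total 758.7 mg).
Greedy by best ratio exhausts the calories allowance optimally: 758.7 mg.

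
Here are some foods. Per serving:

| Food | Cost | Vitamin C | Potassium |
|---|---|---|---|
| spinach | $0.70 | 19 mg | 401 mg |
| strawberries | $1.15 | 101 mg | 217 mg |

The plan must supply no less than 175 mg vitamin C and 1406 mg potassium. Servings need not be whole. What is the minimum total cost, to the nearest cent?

spinach only: max(175/19, 1406/401) = 9.211 servings → $6.45.
strawberries only: max(175/101, 1406/217) = 6.479 servings → $7.45.
spinach + strawberries with both tight: 2.86 servings and 1.195 servings → $3.38.
So the least-cost plan costs $3.38.

$3.38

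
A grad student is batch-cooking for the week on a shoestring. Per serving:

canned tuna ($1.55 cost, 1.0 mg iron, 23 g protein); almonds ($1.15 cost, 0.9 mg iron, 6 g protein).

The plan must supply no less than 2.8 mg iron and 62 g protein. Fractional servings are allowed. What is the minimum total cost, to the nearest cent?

Two binding constraints pin down two serving amounts, so the optimal mix uses at most two foods. The candidates are each food alone (scaled to the tighter of iron/protein) and each pair with both constraints tight.
canned tuna only: max(2.8/1.0, 62/23) = 2.8 servings → $4.34.
almonds only: max(2.8/0.9, 62/6) = 10.33 servings → $11.88.
canned tuna + almonds with both tight: 2.653 servings and 0.1633 servings → $4.30.
Cheapest feasible corner: $4.30.

$4.30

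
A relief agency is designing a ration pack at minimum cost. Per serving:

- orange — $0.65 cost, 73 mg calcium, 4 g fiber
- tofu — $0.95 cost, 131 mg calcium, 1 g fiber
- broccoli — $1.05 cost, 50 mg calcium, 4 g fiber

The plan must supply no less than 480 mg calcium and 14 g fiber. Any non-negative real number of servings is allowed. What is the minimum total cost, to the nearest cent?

Compare the cost at each extreme point of the feasible region.
orange only: max(480/73, 14/4) = 6.575 servings → $4.27.
tofu only: max(480/131, 14/1) = 14 servings → $13.30.
broccoli only: max(480/50, 14/4) = 9.6 servings → $10.08.
orange + tofu with both tight: 3.002 servings and 1.991 servings → $3.84.
orange + broccoli: the both-tight solution has a negative serving — not a feasible corner.
tofu + broccoli with both tight: 2.574 servings and 2.857 servings → $5.44.
Cheapest feasible corner: $3.84.

$3.84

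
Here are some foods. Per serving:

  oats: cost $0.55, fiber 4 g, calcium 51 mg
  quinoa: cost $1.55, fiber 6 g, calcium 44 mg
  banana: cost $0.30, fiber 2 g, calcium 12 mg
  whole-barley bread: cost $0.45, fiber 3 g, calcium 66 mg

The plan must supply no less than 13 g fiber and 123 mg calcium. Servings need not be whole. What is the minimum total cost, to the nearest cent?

With two linear requirements the optimum uses one or two foods; enumerate the corners.
oats only: max(13/4, 123/51) = 3.25 servings → $1.79.
quinoa only: max(13/6, 123/44) = 2.795 servings → $4.33.
banana only: max(13/2, 123/12) = 10.25 servings → $3.08.
whole-barley bread only: max(13/3, 123/66) = 4.333 servings → $1.95.
oats + quinoa with both tight: 1.277 servings and 1.315 servings → $2.74.
oats + banana with both tight: 1.667 servings and 3.167 servings → $1.87.
oats + whole-barley bread: intersection lies outside the first quadrant.
quinoa + banana: the both-tight solution has a negative serving — not a feasible corner.
quinoa + whole-barley bread with both tight: 1.852 servings and 0.6288 servings → $3.15.
banana + whole-barley bread with both tight: 5.094 servings and 0.9375 servings → $1.95.
Cheapest feasible corner: $1.79.

$1.79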